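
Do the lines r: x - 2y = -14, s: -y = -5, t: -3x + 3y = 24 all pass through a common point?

The three lines meet at one point iff the augmented coefficient matrix [aᵢ bᵢ cᵢ] has rank < 3, i.e. its determinant vanishes.
Here the determinant is 3.
Nonzero, so no common point exists.

No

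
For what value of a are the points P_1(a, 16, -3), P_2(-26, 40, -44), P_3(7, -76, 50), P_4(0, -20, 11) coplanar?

The points are coplanar iff P_1P_2 · (P_1P_3 × P_1P_4) = 0.
Expanding, this is linear in a: (740)a + (-8140) = 0.
So a = 11.

11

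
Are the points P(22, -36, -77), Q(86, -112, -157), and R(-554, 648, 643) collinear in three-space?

Yes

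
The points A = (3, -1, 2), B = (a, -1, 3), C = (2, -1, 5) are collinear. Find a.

Direction AC = (-1, 0, 3). From the z-coordinate of B, the parameter along the line is τ = (3 − 2)/3 = 1/3.
Then a = 3 + 1/3·(-1) = 8/3.

8/3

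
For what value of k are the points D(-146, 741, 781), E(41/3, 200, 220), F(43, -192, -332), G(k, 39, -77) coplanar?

Normal to plane DEF: n = (78720, 71680, -46720); plane equation n·P = 5133440.
Requiring n·G = 5133440: (78720)k + (6392960) = 5133440.
So k = -16.

-16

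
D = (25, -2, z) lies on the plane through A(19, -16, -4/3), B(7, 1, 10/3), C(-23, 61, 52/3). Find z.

-2/3

A normal to the plane is n = AB × AC = (-42, 28, -210).
D lies in the plane iff n · AD = 0.
This gives (-210)z + (-140) = 0, so z = -2/3.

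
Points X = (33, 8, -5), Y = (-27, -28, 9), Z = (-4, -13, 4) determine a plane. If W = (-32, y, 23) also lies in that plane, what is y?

The plane through X, Y, Z has equation −30x + 22y − 72z = -454.
Substituting W: (22)y + (-696) = -454, so y = 11.

11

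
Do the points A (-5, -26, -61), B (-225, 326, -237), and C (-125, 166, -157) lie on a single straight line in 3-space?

AB = (-220, 352, -176), AC = (-120, 192, -96).
AB × AC = (0, 0, 0).
The cross product vanishes, so the three points are collinear.

Yes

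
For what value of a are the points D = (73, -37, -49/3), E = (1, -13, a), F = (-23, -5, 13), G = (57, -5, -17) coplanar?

17/3

Coplanarity ⇔ det[DE; DF; DG] = 0.
Expanding, this is linear in a: (-2560)a + (43520/3) = 0.
So a = 17/3.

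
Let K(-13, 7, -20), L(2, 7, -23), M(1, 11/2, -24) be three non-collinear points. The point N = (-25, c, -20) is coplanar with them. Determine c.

Coplanarity requires KL · (KM × KN) = 0.
KL = (15, 0, -3), KM = (14, -3/2, -4); the triple product is linear in c with coefficient 18 and constant term -72.
Setting it to zero: c = 4.

4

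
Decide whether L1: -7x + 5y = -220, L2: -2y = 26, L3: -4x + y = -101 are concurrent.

Intersecting L1 and L2: solving the 2×2 system gives (x, y) = (155/7, -13).
Substitute into L3: (-4)(155/7) + (1)(-13) = -711/7.
But L3 requires -101 ≠ -711/7, so the three lines have no common point.

No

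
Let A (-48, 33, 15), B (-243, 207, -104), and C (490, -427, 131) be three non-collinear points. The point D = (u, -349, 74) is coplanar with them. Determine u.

Coplanarity requires AB · (AC × AD) = 0.
AB = (-195, 174, -119), AC = (538, -460, 116); the triple product is linear in u with coefficient -34556 and constant term 13926068.
Setting it to zero: u = 403.

403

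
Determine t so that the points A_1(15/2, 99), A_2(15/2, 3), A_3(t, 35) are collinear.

Collinearity: (A_3 − A_1) must be parallel to (A_2 − A_1) = (0, -96).
Cross-multiplying the components: (t − 15/2)·(-96) = (-64)·(0).
Solving gives t = 15/2.

15/2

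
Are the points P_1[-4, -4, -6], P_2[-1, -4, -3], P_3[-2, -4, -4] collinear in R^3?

Yes

P_1P_2 = (3, 0, 3), P_1P_3 = (2, 0, 2).
P_1P_2 × P_1P_3 = (0, 0, 0).
The cross product vanishes, so the three points are collinear.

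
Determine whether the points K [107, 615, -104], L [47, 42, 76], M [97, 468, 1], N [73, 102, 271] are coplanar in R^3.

A normal to the plane through K, L, M is n = KL × KM = (-33705, 4500, 3090).
The plane has equation n·P = -1160295. For N: n·N = -1164075.
-1164075 ≠ -1160295, so N is off the plane.

No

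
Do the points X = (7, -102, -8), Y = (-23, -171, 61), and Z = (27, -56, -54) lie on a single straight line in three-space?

Yes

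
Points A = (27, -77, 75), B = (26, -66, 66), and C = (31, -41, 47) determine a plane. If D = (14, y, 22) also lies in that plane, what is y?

-14

A normal to the plane is n = AB × AC = (16, -64, -80).
D lies in the plane iff n · AD = 0.
This gives (-64)y + (-896) = 0, so y = -14.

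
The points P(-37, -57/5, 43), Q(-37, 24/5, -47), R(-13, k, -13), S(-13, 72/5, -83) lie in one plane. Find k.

9/5

The points are coplanar iff PQ · (PR × PS) = 0.
Expanding, this is linear in k: (2160)k + (-3888) = 0.
So k = 9/5.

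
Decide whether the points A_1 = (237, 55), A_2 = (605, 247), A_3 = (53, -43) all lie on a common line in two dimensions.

No

A_1A_2 = (368, 192), A_1A_3 = (-184, -98).
det[A_1A_2; A_1A_3] = (368)(-98) − (192)(-184) = -736.
The determinant is nonzero, so they are not collinear.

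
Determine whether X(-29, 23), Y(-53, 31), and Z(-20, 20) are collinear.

Yes

XY = (-24, 8), XZ = (9, -3).
Checking proportionality: XZ = -3/8·XY, so the vectors are parallel and the points are collinear.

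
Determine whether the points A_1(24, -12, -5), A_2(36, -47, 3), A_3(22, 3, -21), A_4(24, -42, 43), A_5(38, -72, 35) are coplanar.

The plane through A_1, A_2, A_3 has normal n = A_1A_2 × A_1A_3 = (440, 176, 110) and equation n·P = 7898.
Checking the remaining points: n·A_4 = 7898, n·A_5 = 7898.
All equal 7898, so all 5 points lie in one plane.

Yes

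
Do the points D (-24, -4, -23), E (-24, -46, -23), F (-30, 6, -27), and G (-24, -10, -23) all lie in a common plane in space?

Yes

With D as base: DE = (0, -42, 0), DF = (-6, 10, -4), DG = (0, -6, 0).
DF × DG = (-24, 0, 36).
DE · (DF × DG) = 0.
The scalar triple product vanishes, so the four points are coplanar.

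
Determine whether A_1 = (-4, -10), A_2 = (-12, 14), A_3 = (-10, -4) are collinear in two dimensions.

No

A_1A_2 = (-8, 24), A_1A_3 = (-6, 6).
Twice the signed area of △A_1A_2A_3 is (-8)(6) − (24)(-6) = 96.
The area is nonzero, so the three points are not collinear.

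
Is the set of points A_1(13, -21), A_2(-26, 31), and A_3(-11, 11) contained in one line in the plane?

Yes

A_1A_2 = (-39, 52), A_1A_3 = (-24, 32).
Twice the signed area of △A_1A_2A_3 is (-39)(32) − (52)(-24) = 0.
The triangle is degenerate (zero area), so the points are collinear.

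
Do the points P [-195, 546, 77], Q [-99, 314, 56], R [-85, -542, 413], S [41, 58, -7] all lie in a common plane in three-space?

The four points are coplanar iff the 3×3 determinant with rows PQ, PR, PS is zero.
Rows: (96, -232, -21), (110, -1088, 336), (236, -488, -84).
Expanding along the first row: (96)(255360) − (-232)(-88536) + (-21)(203088) = -290640.
Nonzero ⇒ not coplanar.

No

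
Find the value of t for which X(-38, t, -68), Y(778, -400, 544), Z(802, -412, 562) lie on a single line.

8

Direction YZ = (24, -12, 18). From the x-coordinate of X, the parameter along the line is τ = (-38 − 778)/24 = -34.
Then t = (-400) + (-34)·(-12) = 8.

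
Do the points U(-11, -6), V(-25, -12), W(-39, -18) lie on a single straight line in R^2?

UV = (-14, -6), UW = (-28, -12).
Twice the signed area of △UVW is (-14)(-12) − (-6)(-28) = 0.
The triangle is degenerate (zero area), so the points are collinear.

Yes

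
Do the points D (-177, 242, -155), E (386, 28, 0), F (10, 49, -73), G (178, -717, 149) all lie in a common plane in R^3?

A normal to the plane through D, E, F is n = DE × DF = (12367, -17181, -68641).
The plane has equation n·P = 4292594. For G: n·G = 4292594.
Equal, so G lies in the plane and all four are coplanar.

Yes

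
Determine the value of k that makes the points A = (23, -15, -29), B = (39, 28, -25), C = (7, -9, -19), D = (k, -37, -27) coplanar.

7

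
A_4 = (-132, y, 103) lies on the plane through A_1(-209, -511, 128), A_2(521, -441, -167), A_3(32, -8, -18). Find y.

-564

A normal to the plane is n = A_1A_2 × A_1A_3 = (138165, 35485, 350320).
A_4 lies in the plane iff n · A_1A_4 = 0.
This gives (35485)y + (20013540) = 0, so y = -564.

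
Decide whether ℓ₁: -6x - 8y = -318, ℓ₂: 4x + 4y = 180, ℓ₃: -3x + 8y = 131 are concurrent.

Intersecting ℓ₁ and ℓ₂: solving the 2×2 system gives (x, y) = (21, 24).
Substitute into ℓ₃: (-3)(21) + (8)(24) = 129.
But ℓ₃ requires 131 ≠ 129, so the three lines have no common point.

No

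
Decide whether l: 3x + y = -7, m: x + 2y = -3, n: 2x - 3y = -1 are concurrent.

Lines aᵢx + bᵢy = cᵢ with pairwise distinct directions are concurrent exactly when det[aᵢ bᵢ cᵢ] = 0.
Here the determinant is 11.
Nonzero, so no common point exists.

No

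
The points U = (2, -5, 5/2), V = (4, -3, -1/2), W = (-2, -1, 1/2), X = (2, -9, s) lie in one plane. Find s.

13/2

Normal to plane UVW: n = (8, 16, 16); plane equation n·P = -24.
Requiring n·X = -24: (16)s + (-128) = -24.
So s = 13/2.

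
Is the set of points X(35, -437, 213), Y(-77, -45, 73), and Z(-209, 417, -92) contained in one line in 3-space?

Yes

XY = (-112, 392, -140), XZ = (-244, 854, -305).
Each component of XZ is 61/28 times the corresponding component of XY, so XZ = 61/28·XY and the points are collinear.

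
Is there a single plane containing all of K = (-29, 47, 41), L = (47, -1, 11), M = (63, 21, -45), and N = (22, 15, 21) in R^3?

The four points are coplanar iff the 3×3 determinant with rows KL, KM, KN is zero.
Rows: (76, -48, -30), (92, -26, -86), (51, -32, -20).
Expanding along the first row: (76)(-2232) − (-48)(2546) + (-30)(-1618) = 1116.
Nonzero ⇒ not coplanar.

No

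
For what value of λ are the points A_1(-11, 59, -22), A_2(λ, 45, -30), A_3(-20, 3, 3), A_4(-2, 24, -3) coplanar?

-75

Coplanarity ⇔ det[A_1A_2; A_1A_3; A_1A_4] = 0.
Expanding, this is linear in λ: (-189)λ + (-14175) = 0.
So λ = -75.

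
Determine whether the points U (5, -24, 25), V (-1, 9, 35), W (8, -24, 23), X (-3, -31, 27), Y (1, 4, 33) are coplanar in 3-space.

No

The plane through U, V, W has normal n = UV × UW = (-66, 18, -99) and equation n·P = -3237.
Checking the remaining points: n·X = -3033, n·Y = -3261.
Since n·X = -3033 ≠ -3237, X is off the plane and the points are not all coplanar.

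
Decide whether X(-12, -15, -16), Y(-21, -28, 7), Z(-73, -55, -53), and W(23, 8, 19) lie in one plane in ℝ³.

No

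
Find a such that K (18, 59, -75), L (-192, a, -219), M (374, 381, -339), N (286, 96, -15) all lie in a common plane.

107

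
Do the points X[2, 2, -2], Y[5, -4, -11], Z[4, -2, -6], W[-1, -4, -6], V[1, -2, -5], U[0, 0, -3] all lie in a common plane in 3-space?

No

The plane through X, Y, Z has normal n = XY × XZ = (-12, -6, 0) and equation n·P = -36.
Checking the remaining points: n·W = 36, n·V = 0, n·U = 0.
Since n·W = 36 ≠ -36, W is off the plane and the points are not all coplanar.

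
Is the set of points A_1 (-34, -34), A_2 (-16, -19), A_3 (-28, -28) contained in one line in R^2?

A_1A_2 = (18, 15), A_1A_3 = (6, 6).
If collinear, A_1A_3 would be a scalar multiple of A_1A_2. But (18)·(6) ≠ (15)·(6) (difference 18), so they are not parallel; the points are not collinear.

No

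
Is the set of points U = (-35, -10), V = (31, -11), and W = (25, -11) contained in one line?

No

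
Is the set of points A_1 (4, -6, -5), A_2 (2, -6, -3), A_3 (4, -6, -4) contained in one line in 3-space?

No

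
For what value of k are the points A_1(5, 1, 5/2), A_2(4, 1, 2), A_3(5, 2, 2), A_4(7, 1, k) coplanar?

7/2

Normal to plane A_1A_2A_3: n = (1/2, -1/2, -1); plane equation n·P = -1/2.
Requiring n·A_4 = -1/2: (-1)k + (3) = -1/2.
So k = 7/2.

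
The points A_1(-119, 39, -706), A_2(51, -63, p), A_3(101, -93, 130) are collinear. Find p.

Collinearity requires A_1A_2 × A_1A_3 = 0; each component is linear in p.
The x-component gives (132)p + (7920) = 0, so p = -60.
The remaining components then also vanish.

-60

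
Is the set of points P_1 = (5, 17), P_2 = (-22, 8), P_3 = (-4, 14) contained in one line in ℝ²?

P_1P_2 = (-27, -9), P_1P_3 = (-9, -3).
Checking proportionality: P_1P_3 = 1/3·P_1P_2, so the vectors are parallel and the points are collinear.

Yes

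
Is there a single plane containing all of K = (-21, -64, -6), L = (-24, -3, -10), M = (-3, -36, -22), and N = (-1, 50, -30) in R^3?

No

A normal to the plane through K, L, M is n = KL × KM = (-864, -120, -1182).
The plane has equation n·P = 32916. For N: n·N = 30324.
30324 ≠ 32916, so N is off the plane.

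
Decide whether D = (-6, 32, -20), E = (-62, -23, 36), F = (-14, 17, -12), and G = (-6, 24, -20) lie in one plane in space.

Yes

The four points are coplanar iff the 3×3 determinant with rows DE, DF, DG is zero.
Rows: (-56, -55, 56), (-8, -15, 8), (0, -8, 0).
Expanding along the first row: (-56)(64) − (-55)(0) + (56)(64) = 0.
Zero determinant ⇒ coplanar.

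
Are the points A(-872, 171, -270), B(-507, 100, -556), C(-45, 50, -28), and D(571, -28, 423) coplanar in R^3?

A normal to the plane through A, B, C is n = AB × AC = (-51788, -324852, 14552).
The plane has equation n·P = -14319596. For D: n·D = -14319596.
Equal, so D lies in the plane and all four are coplanar.

Yes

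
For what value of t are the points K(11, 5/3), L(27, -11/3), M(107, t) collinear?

-91/3

The three points are collinear iff det[KL; KM] = 0.
This determinant is linear in t: (16)t + (1456/3) = 0, so t = -91/3.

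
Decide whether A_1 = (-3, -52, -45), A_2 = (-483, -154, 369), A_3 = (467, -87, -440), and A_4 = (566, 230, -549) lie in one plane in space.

No

The four points are coplanar iff the 3×3 determinant with rows A_1A_2, A_1A_3, A_1A_4 is zero.
Rows: (-480, -102, 414), (470, -35, -395), (569, 282, -504).
Expanding along the first row: (-480)(129030) − (-102)(-12125) + (414)(152455) = -54780.
Nonzero ⇒ not coplanar.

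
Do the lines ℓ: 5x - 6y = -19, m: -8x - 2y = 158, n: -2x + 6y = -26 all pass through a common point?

Intersecting ℓ and m: solving the 2×2 system gives (x, y) = (-17, -11).
Substitute into n: (-2)(-17) + (6)(-11) = -32.
But n requires -26 ≠ -32, so the three lines have no common point.

No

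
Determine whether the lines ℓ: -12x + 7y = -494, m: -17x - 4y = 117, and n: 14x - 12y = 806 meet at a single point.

Intersecting ℓ and m: solving the 2×2 system gives (x, y) = (1157/167, -9802/167).
Substitute into n: (14)(1157/167) + (-12)(-9802/167) = 133822/167.
But n requires 806 ≠ 133822/167, so the three lines have no common point.

No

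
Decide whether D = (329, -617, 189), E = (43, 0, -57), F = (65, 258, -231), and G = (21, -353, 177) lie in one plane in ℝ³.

Yes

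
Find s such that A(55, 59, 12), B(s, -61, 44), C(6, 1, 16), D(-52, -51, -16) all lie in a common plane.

-37

The points are coplanar iff AB · (AC × AD) = 0.
Expanding, this is linear in s: (2064)s + (76368) = 0.
So s = -37.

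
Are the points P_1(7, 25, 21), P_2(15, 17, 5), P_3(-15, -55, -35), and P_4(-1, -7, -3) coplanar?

No

The four points are coplanar iff the 3×3 determinant with rows P_1P_2, P_1P_3, P_1P_4 is zero.
Rows: (8, -8, -16), (-22, -80, -56), (-8, -32, -24).
Expanding along the first row: (8)(128) − (-8)(80) + (-16)(64) = 640.
Nonzero ⇒ not coplanar.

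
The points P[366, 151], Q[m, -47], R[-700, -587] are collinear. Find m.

80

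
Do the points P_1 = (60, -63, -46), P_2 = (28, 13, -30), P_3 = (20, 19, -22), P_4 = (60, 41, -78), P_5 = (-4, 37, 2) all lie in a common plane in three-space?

Yes

The plane through P_1, P_2, P_3 has normal n = P_1P_2 × P_1P_3 = (512, 128, 416) and equation n·P = 3520.
Checking the remaining points: n·P_4 = 3520, n·P_5 = 3520.
All equal 3520, so all 5 points lie in one plane.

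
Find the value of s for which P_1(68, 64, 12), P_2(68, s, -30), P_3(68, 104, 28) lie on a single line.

Collinearity requires P_1P_2 × P_1P_3 = 0; each component is linear in s.
The x-component gives (16)s + (656) = 0, so s = -41.
The remaining components then also vanish.

-41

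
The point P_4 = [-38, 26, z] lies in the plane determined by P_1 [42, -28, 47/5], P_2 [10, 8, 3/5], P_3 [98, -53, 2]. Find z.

The plane through P_1, P_2, P_3 has equation −(2432/5)x − (3648/5)y − 1216z = -57152/5.
Substituting P_4: (-1216)z + (-2432/5) = -57152/5, so z = 9.

9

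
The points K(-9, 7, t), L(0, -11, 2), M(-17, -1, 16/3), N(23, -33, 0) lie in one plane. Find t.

0

The points are coplanar iff KL · (KM × KN) = 0.
Expanding, this is linear in t: (-144)t + (0) = 0.
So t = 0.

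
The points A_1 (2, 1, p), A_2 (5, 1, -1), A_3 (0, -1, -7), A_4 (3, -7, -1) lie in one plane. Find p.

-5

The points are coplanar iff A_1A_2 · (A_1A_3 × A_1A_4) = 0.
Expanding, this is linear in p: (-36)p + (-180) = 0.
So p = -5.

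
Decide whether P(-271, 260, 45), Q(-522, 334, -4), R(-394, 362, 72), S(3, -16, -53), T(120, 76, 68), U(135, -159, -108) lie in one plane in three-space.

Yes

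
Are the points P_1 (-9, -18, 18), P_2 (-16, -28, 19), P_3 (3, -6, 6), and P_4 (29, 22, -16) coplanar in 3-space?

Yes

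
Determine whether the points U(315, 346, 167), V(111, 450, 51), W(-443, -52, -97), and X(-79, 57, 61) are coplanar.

With U as base: UV = (-204, 104, -116), UW = (-758, -398, -264), UX = (-394, -289, -106).
UW × UX = (-34108, 23668, 62250).
UV · (UW × UX) = 2198504.
Since 2198504 ≠ 0, the four points are not coplanar.

No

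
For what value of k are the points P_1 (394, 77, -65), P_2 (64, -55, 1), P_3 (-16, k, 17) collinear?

Direction P_1P_2 = (-330, -132, 66). From the x-coordinate of P_3, the parameter along the line is τ = (-16 − 394)/(-330) = 41/33.
Then k = 77 + 41/33·(-132) = -87.

-87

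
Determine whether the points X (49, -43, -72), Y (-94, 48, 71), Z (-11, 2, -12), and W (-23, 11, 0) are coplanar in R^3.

Yes

A normal to the plane through X, Y, Z is n = XY × XZ = (-975, 0, -975).
The plane has equation n·P = 22425. For W: n·W = 22425.
Equal, so W lies in the plane and all four are coplanar.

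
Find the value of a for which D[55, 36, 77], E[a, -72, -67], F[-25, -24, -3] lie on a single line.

-89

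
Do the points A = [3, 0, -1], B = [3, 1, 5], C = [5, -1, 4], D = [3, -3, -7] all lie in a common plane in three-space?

A normal to the plane through A, B, C is n = AB × AC = (11, 12, -2).
The plane has equation n·P = 35. For D: n·D = 11.
11 ≠ 35, so D is off the plane.

No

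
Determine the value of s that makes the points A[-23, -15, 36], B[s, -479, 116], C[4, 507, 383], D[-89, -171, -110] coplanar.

The points are coplanar iff AB · (AC × AD) = 0.
Expanding, this is linear in s: (-22080)s + (10708800) = 0.
So s = 485.

485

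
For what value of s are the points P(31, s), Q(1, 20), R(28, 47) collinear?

50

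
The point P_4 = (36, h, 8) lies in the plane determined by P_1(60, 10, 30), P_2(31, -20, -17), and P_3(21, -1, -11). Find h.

15/2

Coplanarity requires P_1P_2 · (P_1P_3 × P_1P_4) = 0.
P_1P_2 = (-29, -30, -47), P_1P_3 = (-39, -11, -41); the triple product is linear in h with coefficient 644 and constant term -4830.
Setting it to zero: h = 15/2.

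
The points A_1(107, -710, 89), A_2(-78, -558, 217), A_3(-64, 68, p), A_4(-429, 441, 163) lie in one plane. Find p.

-59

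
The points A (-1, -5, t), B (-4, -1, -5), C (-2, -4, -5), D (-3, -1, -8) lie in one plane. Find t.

The points are coplanar iff AB · (AC × AD) = 0.
Expanding, this is linear in t: (-3)t + (-18) = 0.
So t = -6.

-6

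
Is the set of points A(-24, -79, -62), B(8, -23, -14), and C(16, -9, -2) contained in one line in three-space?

Yes

AB = (32, 56, 48), AC = (40, 70, 60).
Each component of AC is 5/4 times the corresponding component of AB, so AC = 5/4·AB and the points are collinear.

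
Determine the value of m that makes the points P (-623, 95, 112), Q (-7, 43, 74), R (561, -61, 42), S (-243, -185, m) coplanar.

102

The points are coplanar iff PQ · (PR × PS) = 0.
Expanding, this is linear in m: (-34528)m + (3521856) = 0.
So m = 102.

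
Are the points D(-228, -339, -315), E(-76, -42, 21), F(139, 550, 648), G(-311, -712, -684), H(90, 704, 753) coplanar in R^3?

No

The plane through D, E, F has normal n = DE × DF = (-12693, -23064, 26129) and equation n·P = 2482065.
Checking the remaining points: n·G = 2496855, n·H = 2295711.
Since n·G = 2496855 ≠ 2482065, G is off the plane and the points are not all coplanar.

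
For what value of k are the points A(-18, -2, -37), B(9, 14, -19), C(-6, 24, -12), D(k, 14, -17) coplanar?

Normal to plane ABC: n = (-68, -459, 510); plane equation n·P = -16728.
Requiring n·D = -16728: (-68)k + (-15096) = -16728.
So k = 24.

24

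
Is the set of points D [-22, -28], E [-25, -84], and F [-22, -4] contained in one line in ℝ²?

No

DE = (-3, -56), DF = (0, 24).
det[DE; DF] = (-3)(24) − (-56)(0) = -72.
The determinant is nonzero, so they are not collinear.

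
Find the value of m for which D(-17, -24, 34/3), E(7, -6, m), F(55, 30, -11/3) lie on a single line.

19/3

Collinearity requires DE × DF = 0; each component is linear in m.
The x-component gives (-54)m + (342) = 0, so m = 19/3.
The remaining components then also vanish.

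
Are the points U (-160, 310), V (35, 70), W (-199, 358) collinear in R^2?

Yes

UV = (195, -240), UW = (-39, 48).
Checking proportionality: UW = -1/5·UV, so the vectors are parallel and the points are collinear.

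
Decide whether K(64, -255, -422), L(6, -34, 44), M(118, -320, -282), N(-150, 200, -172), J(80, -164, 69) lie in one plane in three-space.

Yes

The plane through K, L, M has normal n = KL × KM = (61230, 33284, -8164) and equation n·P = -1123492.
Checking the remaining points: n·N = -1123492, n·J = -1123492.
All equal -1123492, so all 5 points lie in one plane.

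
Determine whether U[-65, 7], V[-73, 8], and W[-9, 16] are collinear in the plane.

UV = (-8, 1), UW = (56, 9).
det[UV; UW] = (-8)(9) − (1)(56) = -128.
The determinant is nonzero, so they are not collinear.

No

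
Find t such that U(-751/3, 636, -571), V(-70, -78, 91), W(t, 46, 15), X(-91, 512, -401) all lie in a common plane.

-32/3

Normal to plane UVX: n = (-39292, 74822, 274208/3); plane equation n·P = 15695900/3.
Requiring n·W = 15695900/3: (-39292)t + (4812852) = 15695900/3.
So t = -32/3.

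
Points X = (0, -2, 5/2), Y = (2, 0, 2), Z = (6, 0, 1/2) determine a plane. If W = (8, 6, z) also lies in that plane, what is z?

1/2

The plane through X, Y, Z has equation −3x + 1y − 8z = -22.
Substituting W: (-8)z + (-18) = -22, so z = 1/2.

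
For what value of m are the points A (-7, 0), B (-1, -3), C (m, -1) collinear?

-5

Collinearity: (C − A) must be parallel to (B − A) = (6, -3).
Cross-multiplying the components: (m − (-7))·(-3) = (-1)·(6).
Solving gives m = -5.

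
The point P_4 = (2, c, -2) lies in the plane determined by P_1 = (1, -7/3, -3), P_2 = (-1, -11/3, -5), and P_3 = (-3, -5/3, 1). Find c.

A normal to the plane is n = P_1P_2 × P_1P_3 = (-4, 16, -20/3).
P_4 lies in the plane iff n · P_1P_4 = 0.
This gives (16)c + (80/3) = 0, so c = -5/3.

-5/3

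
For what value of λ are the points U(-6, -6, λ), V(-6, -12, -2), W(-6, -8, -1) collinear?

Collinearity requires UV × UW = 0; each component is linear in λ.
The x-component gives (4)λ + (2) = 0, so λ = -1/2.
The remaining components then also vanish.

-1/2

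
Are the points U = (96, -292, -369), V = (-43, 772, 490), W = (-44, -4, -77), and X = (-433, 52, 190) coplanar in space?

The four points are coplanar iff the 3×3 determinant with rows UV, UW, UX is zero.
Rows: (-139, 1064, 859), (-140, 288, 292), (-529, 344, 559).
Expanding along the first row: (-139)(60544) − (1064)(76208) + (859)(104192) = 0.
Zero determinant ⇒ coplanar.

Yes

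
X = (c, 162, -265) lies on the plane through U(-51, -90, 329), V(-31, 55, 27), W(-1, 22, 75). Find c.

99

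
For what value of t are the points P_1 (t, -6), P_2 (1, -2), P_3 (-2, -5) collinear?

-3

Collinearity: (P_1 − P_2) must be parallel to (P_3 − P_2) = (-3, -3).
Cross-multiplying the components: (t − 1)·(-3) = (-4)·(-3).
Solving gives t = -3.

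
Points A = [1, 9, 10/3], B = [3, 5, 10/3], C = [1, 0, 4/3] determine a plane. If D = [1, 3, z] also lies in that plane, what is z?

Coplanarity requires AB · (AC × AD) = 0.
AB = (2, -4, 0), AC = (0, -9, -2); the triple product is linear in z with coefficient -18 and constant term 36.
Setting it to zero: z = 2.

2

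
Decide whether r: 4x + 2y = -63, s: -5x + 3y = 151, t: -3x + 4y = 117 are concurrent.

Lines aᵢx + bᵢy = cᵢ with pairwise distinct directions are concurrent exactly when det[aᵢ bᵢ cᵢ] = 0.
Here the determinant is -55.
Nonzero, so no common point exists.

No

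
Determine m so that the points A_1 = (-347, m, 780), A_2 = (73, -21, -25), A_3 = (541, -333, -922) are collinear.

259

Collinearity requires A_1A_2 × A_1A_3 = 0; each component is linear in m.
The x-component gives (897)m + (-232323) = 0, so m = 259.
The remaining components then also vanish.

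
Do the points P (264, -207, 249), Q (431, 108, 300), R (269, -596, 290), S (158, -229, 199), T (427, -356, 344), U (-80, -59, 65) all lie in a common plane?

The plane through P, Q, R has normal n = PQ × PR = (32754, -6592, -66538) and equation n·X = -6556362.
Checking the remaining points: n·S = -6556362, n·T = -6556362, n·U = -6556362.
All equal -6556362, so all 6 points lie in one plane.

Yes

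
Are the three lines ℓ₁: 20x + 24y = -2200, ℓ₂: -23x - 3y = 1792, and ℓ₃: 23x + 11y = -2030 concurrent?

Intersecting ℓ₁ and ℓ₂: solving the 2×2 system gives (x, y) = (-74, -30).
Substitute into ℓ₃: (23)(-74) + (11)(-30) = -2032.
But ℓ₃ requires -2030 ≠ -2032, so the three lines have no common point.

No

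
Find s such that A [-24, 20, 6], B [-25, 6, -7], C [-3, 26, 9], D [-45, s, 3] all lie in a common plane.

14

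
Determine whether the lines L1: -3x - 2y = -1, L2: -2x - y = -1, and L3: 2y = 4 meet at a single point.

Lines aᵢx + bᵢy = cᵢ with pairwise distinct directions are concurrent exactly when det[aᵢ bᵢ cᵢ] = 0.
Here the determinant is -6.
Nonzero, so no common point exists.

No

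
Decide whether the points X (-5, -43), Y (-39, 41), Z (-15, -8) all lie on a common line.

XY = (-34, 84), XZ = (-10, 35).
Twice the signed area of △XYZ is (-34)(35) − (84)(-10) = -350.
The area is nonzero, so the three points are not collinear.

No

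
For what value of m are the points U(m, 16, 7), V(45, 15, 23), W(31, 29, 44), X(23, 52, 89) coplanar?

19

Coplanarity ⇔ det[UV; UW; UX] = 0.
Expanding, this is linear in m: (-147)m + (2793) = 0.
So m = 19.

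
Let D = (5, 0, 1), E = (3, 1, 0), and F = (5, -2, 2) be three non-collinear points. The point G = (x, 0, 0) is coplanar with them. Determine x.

1

Coplanarity requires DE · (DF × DG) = 0.
DE = (-2, 1, -1), DF = (0, -2, 1); the triple product is linear in x with coefficient -1 and constant term 1.
Setting it to zero: x = 1.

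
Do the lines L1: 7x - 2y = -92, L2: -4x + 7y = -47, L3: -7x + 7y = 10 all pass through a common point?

No

The three lines meet at one point iff the augmented coefficient matrix [aᵢ bᵢ cᵢ] has rank < 3, i.e. its determinant vanishes.
Here the determinant is 123.
Nonzero, so no common point exists.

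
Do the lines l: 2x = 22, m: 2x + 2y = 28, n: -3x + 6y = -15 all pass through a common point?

The three lines meet at one point iff the augmented coefficient matrix [aᵢ bᵢ cᵢ] has rank < 3, i.e. its determinant vanishes.
Here the determinant is 0.
It vanishes, so the lines are concurrent at (11, 3).

Yes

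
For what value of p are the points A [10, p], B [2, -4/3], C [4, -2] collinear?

The three points are collinear iff det[AB; AC] = 0.
This determinant is linear in p: (2)p + (8) = 0, so p = -4.

-4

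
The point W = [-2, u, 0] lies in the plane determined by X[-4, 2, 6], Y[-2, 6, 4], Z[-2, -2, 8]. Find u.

14

A normal to the plane is n = XY × XZ = (0, -8, -16).
W lies in the plane iff n · XW = 0.
This gives (-8)u + (112) = 0, so u = 14.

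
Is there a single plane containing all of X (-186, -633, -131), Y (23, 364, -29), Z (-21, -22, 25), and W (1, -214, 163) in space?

Yes

A normal to the plane through X, Y, Z is n = XY × XZ = (93210, -15774, -36806).
The plane has equation n·P = -2530532. For W: n·W = -2530532.
Equal, so W lies in the plane and all four are coplanar.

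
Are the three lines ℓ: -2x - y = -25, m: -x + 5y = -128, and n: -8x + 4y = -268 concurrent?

Yes

The three lines meet at one point iff the augmented coefficient matrix [aᵢ bᵢ cᵢ] has rank < 3, i.e. its determinant vanishes.
Here the determinant is 0.
It vanishes, so the lines are concurrent at (23, -21).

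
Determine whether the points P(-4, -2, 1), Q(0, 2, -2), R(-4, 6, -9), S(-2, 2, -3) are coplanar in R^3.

Yes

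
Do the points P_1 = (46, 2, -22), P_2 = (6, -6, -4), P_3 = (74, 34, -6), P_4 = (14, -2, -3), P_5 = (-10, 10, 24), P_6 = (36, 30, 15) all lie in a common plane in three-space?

The plane through P_1, P_2, P_3 has normal n = P_1P_2 × P_1P_3 = (-704, 1144, -1056) and equation n·P = -6864.
Checking the remaining points: n·P_4 = -8976, n·P_5 = -6864, n·P_6 = -6864.
Since n·P_4 = -8976 ≠ -6864, P_4 is off the plane and the points are not all coplanar.

No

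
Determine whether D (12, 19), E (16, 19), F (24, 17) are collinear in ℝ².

No

DE = (4, 0), DF = (12, -2).
If collinear, DF would be a scalar multiple of DE. But (4)·(-2) ≠ (0)·(12) (difference -8), so they are not parallel; the points are not collinear.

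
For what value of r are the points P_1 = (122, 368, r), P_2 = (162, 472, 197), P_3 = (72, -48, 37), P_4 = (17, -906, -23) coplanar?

117

Coplanarity ⇔ det[P_1P_2; P_1P_3; P_1P_4] = 0.
Expanding, this is linear in r: (-48620)r + (5688540) = 0.
So r = 117.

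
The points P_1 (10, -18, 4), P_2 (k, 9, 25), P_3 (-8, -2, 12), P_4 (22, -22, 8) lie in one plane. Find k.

Coplanarity ⇔ det[P_1P_2; P_1P_3; P_1P_4] = 0.
Expanding, this is linear in k: (96)k + (1056) = 0.
So k = -11.

-11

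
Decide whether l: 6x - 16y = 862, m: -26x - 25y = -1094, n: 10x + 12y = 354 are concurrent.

Intersecting l and m: solving the 2×2 system gives (x, y) = (69, -28).
Substitute into n: (10)(69) + (12)(-28) = 354.
This equals 354, so (69, -28) lies on all three lines and they are concurrent.

Yes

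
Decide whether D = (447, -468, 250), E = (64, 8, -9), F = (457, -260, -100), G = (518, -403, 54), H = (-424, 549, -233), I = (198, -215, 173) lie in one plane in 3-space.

The plane through D, E, F has normal n = DE × DF = (-112728, -136640, -84424) and equation n·P = -7547896.
Checking the remaining points: n·G = -7886080, n·H = -7547896, n·I = -7547896.
Since n·G = -7886080 ≠ -7547896, G is off the plane and the points are not all coplanar.

No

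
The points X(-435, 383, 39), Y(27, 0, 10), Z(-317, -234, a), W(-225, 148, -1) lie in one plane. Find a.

-197

Normal to plane XYW: n = (8505, 12390, -28140); plane equation n·P = -51765.
Requiring n·Z = -51765: (-28140)a + (-5595345) = -51765.
So a = -197.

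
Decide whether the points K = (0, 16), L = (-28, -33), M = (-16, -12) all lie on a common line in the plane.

Yes

KL = (-28, -49), KM = (-16, -28).
det[KL; KM] = (-28)(-28) − (-49)(-16) = 0.
The determinant is zero, so the points are collinear.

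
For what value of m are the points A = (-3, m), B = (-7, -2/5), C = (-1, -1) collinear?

-4/5

The three points are collinear iff det[AB; AC] = 0.
This determinant is linear in m: (6)m + (24/5) = 0, so m = -4/5.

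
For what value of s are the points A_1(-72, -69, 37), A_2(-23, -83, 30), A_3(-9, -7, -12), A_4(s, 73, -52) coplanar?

-9

The points are coplanar iff A_1A_2 · (A_1A_3 × A_1A_4) = 0.
Expanding, this is linear in s: (1120)s + (10080) = 0.
So s = -9.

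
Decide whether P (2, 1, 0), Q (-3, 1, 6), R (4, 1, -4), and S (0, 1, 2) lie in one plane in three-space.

The four points are coplanar iff the 3×3 determinant with rows PQ, PR, PS is zero.
Rows: (-5, 0, 6), (2, 0, -4), (-2, 0, 2).
Expanding along the first row: (-5)(0) − (0)(-4) + (6)(0) = 0.
Zero determinant ⇒ coplanar.

Yes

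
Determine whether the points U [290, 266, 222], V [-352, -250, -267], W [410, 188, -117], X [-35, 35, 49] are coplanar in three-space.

Yes

A normal to the plane through U, V, W is n = UV × UW = (136782, -276318, 111996).
The plane has equation n·P = -8970696. For X: n·X = -8970696.
Equal, so X lies in the plane and all four are coplanar.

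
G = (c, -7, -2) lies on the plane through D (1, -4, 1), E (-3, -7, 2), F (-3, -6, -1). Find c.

Coplanarity requires DE · (DF × DG) = 0.
DE = (-4, -3, 1), DF = (-4, -2, -2); the triple product is linear in c with coefficient 8 and constant term 40.
Setting it to zero: c = -5.

-5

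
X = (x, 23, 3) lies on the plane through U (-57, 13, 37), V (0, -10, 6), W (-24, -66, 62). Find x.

-23

A normal to the plane is n = UV × UW = (-3024, -2448, -3744).
X lies in the plane iff n · UX = 0.
This gives (-3024)x + (-69552) = 0, so x = -23.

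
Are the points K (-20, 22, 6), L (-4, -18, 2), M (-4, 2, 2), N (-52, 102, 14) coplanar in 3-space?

Yes

With K as base: KL = (16, -40, -4), KM = (16, -20, -4), KN = (-32, 80, 8).
KM × KN = (160, 0, 640).
KL · (KM × KN) = 0.
The scalar triple product vanishes, so the four points are coplanar.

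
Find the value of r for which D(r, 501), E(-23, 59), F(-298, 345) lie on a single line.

-448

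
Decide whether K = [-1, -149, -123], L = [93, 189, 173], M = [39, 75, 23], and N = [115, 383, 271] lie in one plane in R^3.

The four points are coplanar iff the 3×3 determinant with rows KL, KM, KN is zero.
Rows: (94, 338, 296), (40, 224, 146), (116, 532, 394).
Expanding along the first row: (94)(10584) − (338)(-1176) + (296)(-4704) = 0.
Zero determinant ⇒ coplanar.

Yes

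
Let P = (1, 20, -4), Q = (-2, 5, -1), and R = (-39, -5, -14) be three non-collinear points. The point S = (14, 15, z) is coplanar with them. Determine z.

The plane through P, Q, R has equation 225x − 150y − 525z = -675.
Substituting S: (-525)z + (900) = -675, so z = 3.

3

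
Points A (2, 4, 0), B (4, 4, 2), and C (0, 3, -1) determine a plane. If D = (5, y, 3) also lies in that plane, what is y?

A normal to the plane is n = AB × AC = (2, -2, -2).
D lies in the plane iff n · AD = 0.
This gives (-2)y + (8) = 0, so y = 4.

4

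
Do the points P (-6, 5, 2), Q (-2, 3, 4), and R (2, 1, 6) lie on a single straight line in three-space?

Yes

PQ = (4, -2, 2), PR = (8, -4, 4).
Each component of PR is 2 times the corresponding component of PQ, so PR = 2·PQ and the points are collinear.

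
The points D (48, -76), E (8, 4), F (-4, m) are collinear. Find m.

28

The three points are collinear iff det[DE; DF] = 0.
This determinant is linear in m: (-40)m + (1120) = 0, so m = 28.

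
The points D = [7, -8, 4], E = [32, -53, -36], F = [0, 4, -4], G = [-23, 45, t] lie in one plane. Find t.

Normal to plane DEF: n = (840, 480, -15); plane equation n·P = 1980.
Requiring n·G = 1980: (-15)t + (2280) = 1980.
So t = 20.

20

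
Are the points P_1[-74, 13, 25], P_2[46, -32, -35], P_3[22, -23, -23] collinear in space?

Yes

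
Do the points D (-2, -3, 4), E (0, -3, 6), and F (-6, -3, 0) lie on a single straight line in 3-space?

Yes

DE = (2, 0, 2), DF = (-4, 0, -4).
Each component of DF is -2 times the corresponding component of DE, so DF = -2·DE and the points are collinear.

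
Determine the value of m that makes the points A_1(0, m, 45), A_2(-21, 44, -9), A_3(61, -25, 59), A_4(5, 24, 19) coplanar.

The points are coplanar iff A_1A_2 · (A_1A_3 × A_1A_4) = 0.
Expanding, this is linear in m: (528)m + (-19536) = 0.
So m = 37.

37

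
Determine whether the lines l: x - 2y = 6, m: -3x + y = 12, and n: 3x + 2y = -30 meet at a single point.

Lines aᵢx + bᵢy = cᵢ with pairwise distinct directions are concurrent exactly when det[aᵢ bᵢ cᵢ] = 0.
Here the determinant is 0.
It vanishes, so the lines are concurrent at (-6, -6).

Yes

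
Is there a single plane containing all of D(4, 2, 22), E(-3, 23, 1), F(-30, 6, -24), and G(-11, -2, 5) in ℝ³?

A normal to the plane through D, E, F is n = DE × DF = (-882, 392, 686).
The plane has equation n·P = 12348. For G: n·G = 12348.
Equal, so G lies in the plane and all four are coplanar.

Yes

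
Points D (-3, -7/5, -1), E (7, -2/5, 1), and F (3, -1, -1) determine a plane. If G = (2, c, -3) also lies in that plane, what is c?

-7/5

Coplanarity requires DE · (DF × DG) = 0.
DE = (10, 1, 2), DF = (6, 2/5, 0); the triple product is linear in c with coefficient 12 and constant term 84/5.
Setting it to zero: c = -7/5.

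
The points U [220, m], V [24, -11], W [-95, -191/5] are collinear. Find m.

169/5

The three points are collinear iff det[UV; UW] = 0.
This determinant is linear in m: (-119)m + (20111/5) = 0, so m = 169/5.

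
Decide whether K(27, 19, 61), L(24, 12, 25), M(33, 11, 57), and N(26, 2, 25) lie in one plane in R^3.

No

With K as base: KL = (-3, -7, -36), KM = (6, -8, -4), KN = (-1, -17, -36).
KM × KN = (220, 220, -110).
KL · (KM × KN) = 1760.
Since 1760 ≠ 0, the four points are not coplanar.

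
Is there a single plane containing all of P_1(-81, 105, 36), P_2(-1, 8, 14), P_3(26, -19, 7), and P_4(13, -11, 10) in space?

Yes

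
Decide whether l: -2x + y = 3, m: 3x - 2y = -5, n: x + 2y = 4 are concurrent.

No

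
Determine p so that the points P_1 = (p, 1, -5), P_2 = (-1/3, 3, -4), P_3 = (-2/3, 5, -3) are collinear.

0

Collinearity requires P_1P_2 × P_1P_3 = 0; each component is linear in p.
The y-component gives (1)p + (0) = 0, so p = 0.
The remaining components then also vanish.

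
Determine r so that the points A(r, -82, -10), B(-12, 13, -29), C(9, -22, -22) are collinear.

45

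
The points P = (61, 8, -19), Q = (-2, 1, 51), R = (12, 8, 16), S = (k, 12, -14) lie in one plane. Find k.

34

The points are coplanar iff PQ · (PR × PS) = 0.
Expanding, this is linear in k: (-245)k + (8330) = 0.
So k = 34.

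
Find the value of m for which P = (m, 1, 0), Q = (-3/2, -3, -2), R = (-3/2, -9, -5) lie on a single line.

Direction QR = (0, -6, -3). From the y-coordinate of P, the parameter along the line is τ = (1 − (-3))/(-6) = -2/3.
Then m = (-3/2) + (-2/3)·(0) = -3/2.

-3/2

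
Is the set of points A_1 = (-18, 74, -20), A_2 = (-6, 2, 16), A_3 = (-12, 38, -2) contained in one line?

A_1A_2 = (12, -72, 36), A_1A_3 = (6, -36, 18).
A_1A_2 × A_1A_3 = (0, 0, 0).
The cross product vanishes, so the three points are collinear.

Yes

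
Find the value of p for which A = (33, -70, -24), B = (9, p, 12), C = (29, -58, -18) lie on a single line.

2

Direction AC = (-4, 12, 6). From the x-coordinate of B, the parameter along the line is τ = (9 − 33)/(-4) = 6.
Then p = (-70) + 6·(12) = 2.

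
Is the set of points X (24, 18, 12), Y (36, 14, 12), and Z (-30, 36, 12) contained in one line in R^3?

XY = (12, -4, 0), XZ = (-54, 18, 0).
XY × XZ = (0, 0, 0).
The cross product vanishes, so the three points are collinear.

Yes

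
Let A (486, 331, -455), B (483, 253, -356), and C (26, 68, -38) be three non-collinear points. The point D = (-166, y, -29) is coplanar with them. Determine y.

89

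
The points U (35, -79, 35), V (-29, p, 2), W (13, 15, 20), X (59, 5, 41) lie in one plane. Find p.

Coplanarity ⇔ det[UV; UW; UX] = 0.
Expanding, this is linear in p: (-228)p + (684) = 0.
So p = 3.

3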